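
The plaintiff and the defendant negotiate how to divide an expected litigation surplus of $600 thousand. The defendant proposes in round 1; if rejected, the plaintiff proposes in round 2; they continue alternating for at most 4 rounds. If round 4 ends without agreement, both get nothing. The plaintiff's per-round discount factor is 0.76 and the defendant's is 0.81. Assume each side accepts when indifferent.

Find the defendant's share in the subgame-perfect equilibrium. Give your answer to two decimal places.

By backward induction:
Round 4 (the plaintiff proposes): rejection yields 0 for the defendant; the plaintiff offers 0 and keeps 600.
Round 3 (the defendant proposes): the plaintiff can get 600 next round, worth 0.76 × 600 = 456 now. The defendant offers 456 and keeps 600 − 456 = 144.
Round 2 (the plaintiff proposes): the defendant can get 144 next round, worth 0.81 × 144 = 116.64 now. The plaintiff offers 116.64 and keeps 600 − 116.64 = 483.36.
Round 1 (the defendant proposes): the plaintiff can get 483.36 next round, worth 0.76 × 483.36 = 367.3536 now. The defendant offers 367.3536 and keeps 600 − 367.3536 = 232.6464.

232.65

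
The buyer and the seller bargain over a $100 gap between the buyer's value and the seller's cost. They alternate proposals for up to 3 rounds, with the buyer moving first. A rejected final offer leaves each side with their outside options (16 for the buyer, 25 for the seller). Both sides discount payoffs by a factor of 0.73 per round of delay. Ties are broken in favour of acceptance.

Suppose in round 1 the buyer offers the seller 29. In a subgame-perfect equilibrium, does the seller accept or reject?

Work out the seller's continuation value if the offer is rejected.
Round 3 (the buyer proposes): the seller gets 25 if talks fail, so the buyer offers 25 and keeps 75.
Round 2 (the seller proposes): the buyer can get 75 next round, worth 0.73 × 75 = 54.75 now. The seller offers 54.75 and keeps 100 − 54.75 = 45.25.
So by rejecting in round 1, the seller gets 45.25 next round, worth 0.73 × 45.25 = 33.0325 now.
Offer 29 < 33.0325, so the seller rejects.

Reject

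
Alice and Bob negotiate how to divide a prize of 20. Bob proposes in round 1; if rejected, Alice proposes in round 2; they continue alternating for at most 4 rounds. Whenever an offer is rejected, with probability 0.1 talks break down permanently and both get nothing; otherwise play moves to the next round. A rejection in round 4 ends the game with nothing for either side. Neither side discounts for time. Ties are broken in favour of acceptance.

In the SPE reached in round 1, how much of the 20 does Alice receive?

Round 4 (Alice proposes): Bob will accept anything ≥ 0, so Alice offers 0 and keeps 20.
Round 3 (Bob proposes): rejecting gives Alice an expected 0.9 × 20 = 18. Bob offers 18 and keeps 20 − 18 = 2.
Round 2 (Alice proposes): rejecting gives Bob an expected 0.9 × 2 = 1.8, so Alice offers 1.8, keeping 18.2.
Round 1 (Bob proposes): rejecting gives Alice an expected 0.9 × 18.2 = 16.38, so Bob offers 16.38, keeping 3.62.

16.38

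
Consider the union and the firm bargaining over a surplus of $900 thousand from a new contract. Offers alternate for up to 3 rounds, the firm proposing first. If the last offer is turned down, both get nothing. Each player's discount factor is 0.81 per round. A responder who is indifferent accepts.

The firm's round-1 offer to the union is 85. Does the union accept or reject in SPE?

Reject

Round 3 (the firm proposes): the union will accept anything ≥ 0, so the firm offers 0 and keeps 900.
Round 2 (the union proposes): the firm can get 900 next round, worth 0.81 × 900 = 729 now; the union offers that and keeps 171.
So by rejecting in round 1, the union gets 171 next round, worth 0.81 × 171 = 138.51 now.
Offer 85 < 138.51, so the union rejects.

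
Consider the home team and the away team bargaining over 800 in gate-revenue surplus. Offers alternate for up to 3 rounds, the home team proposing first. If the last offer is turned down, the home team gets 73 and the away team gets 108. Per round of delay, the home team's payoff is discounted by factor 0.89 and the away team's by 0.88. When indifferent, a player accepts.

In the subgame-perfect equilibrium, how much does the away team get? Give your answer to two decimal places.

162.03

Round 3 (the home team proposes): the away team gets 108 if talks fail, so the home team offers 108 and keeps 692.
Round 2 (the away team proposes): the home team can get 692 next round, worth 0.89 × 692 = 615.88 now; the away team offers that and keeps 184.12.
Round 1 (the home team proposes): the away team can get 184.12 next round, worth 0.88 × 184.12 = 162.0256 now. The home team offers 162.0256 and keeps 800 − 162.0256 = 637.9744.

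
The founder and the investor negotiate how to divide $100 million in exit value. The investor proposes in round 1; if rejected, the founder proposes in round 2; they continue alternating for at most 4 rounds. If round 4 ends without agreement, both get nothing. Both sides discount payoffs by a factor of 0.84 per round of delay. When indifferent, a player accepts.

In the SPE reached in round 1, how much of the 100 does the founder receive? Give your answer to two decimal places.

By backward induction:
Round 4 (the founder proposes): the investor will accept anything ≥ 0, so the founder offers 0 and keeps 100.
Round 3 (the investor proposes): the founder can get 100 next round, worth 0.84 × 100 = 84 now, so the investor offers 84, keeping 16.
Round 2 (the founder proposes): the investor can get 16 next round, worth 0.84 × 16 = 13.44 now; the founder offers that and keeps 86.56.
Round 1 (the investor proposes): the founder can get 86.56 next round, worth 0.84 × 86.56 = 72.7104 now. The investor offers 72.7104 and keeps 100 − 72.7104 = 27.2896.

72.71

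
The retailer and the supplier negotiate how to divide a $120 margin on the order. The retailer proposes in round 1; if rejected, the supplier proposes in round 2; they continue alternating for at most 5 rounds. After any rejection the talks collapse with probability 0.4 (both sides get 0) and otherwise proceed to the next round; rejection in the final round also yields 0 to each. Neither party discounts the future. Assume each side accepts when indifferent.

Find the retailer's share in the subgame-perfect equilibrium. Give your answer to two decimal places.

80.83

Round 5 (the retailer proposes): the supplier will accept anything ≥ 0, so the retailer offers 0 and keeps 120.
Round 4 (the supplier proposes): rejecting gives the retailer an expected 0.6 × 120 = 72. The supplier offers 72 and keeps 120 − 72 = 48.
Round 3 (the retailer proposes): rejecting gives the supplier an expected 0.6 × 48 = 28.8, so the retailer offers 28.8, keeping 91.2.
Round 2 (the supplier proposes): rejecting gives the retailer an expected 0.6 × 91.2 = 54.72, so the supplier offers 54.72, keeping 65.28.
Round 1 (the retailer proposes): rejecting gives the supplier an expected 0.6 × 65.28 = 39.168. The retailer offers 39.168 and keeps 120 − 39.168 = 80.832.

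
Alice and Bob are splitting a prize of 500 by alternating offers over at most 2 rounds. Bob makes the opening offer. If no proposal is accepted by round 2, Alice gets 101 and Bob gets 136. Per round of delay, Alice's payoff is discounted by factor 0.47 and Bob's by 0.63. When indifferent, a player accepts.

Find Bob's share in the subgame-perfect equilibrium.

328.92

Round 2 (Alice proposes): Bob gets 136 if talks fail, so Alice offers 136 and keeps 364.
Round 1 (Bob proposes): Alice can get 364 next round, worth 0.47 × 364 = 171.08 now; Bob offers that and keeps 328.92.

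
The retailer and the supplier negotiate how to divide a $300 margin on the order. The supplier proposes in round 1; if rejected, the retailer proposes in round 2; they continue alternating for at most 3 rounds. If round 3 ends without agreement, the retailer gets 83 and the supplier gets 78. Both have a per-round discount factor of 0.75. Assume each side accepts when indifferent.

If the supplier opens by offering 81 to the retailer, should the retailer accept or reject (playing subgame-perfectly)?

Round 3 (the supplier proposes): the retailer gets 83 if talks fail, so the supplier offers 83 and keeps 217.
Round 2 (the retailer proposes): the supplier can get 217 next round, worth 0.75 × 217 = 162.75 now, so the retailer offers 162.75, keeping 137.25.
So by rejecting in round 1, the retailer gets 137.25 next round, worth 0.75 × 137.25 = 102.9375 now.
Offer 81 < 102.9375, so the retailer rejects.

Reject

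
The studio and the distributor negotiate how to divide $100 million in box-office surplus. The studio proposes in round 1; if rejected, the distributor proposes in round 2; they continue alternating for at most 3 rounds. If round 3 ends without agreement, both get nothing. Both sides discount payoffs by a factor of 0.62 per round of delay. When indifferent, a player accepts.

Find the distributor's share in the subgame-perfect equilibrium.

23.56

Round 3 (the studio proposes): the distributor will accept anything ≥ 0, so the studio offers 0 and keeps 100.
Round 2 (the distributor proposes): the studio can get 100 next round, worth 0.62 × 100 = 62 now, so the distributor offers 62, keeping 38.
Round 1 (the studio proposes): the distributor can get 38 next round, worth 0.62 × 38 = 23.56 now, so the studio offers 23.56, keeping 76.44.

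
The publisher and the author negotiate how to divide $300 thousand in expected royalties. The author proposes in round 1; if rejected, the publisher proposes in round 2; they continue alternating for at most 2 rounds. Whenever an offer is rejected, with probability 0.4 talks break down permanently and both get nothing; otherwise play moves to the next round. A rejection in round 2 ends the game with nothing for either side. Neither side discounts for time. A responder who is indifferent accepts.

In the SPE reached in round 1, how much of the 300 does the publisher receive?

180

Round 2 (the publisher proposes): rejection yields 0 for the author; the publisher offers 0 and keeps 300.
Round 1 (the author proposes): rejecting gives the publisher an expected 0.6 × 300 = 180; the author offers that and keeps 120.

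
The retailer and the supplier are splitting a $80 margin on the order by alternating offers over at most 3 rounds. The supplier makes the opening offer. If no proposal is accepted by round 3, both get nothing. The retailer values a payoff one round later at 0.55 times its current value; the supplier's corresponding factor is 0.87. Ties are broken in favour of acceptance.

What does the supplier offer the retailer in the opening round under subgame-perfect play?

Work backward from the last round.
Round 3 (the supplier proposes): rejection yields 0 for the retailer; the supplier offers 0 and keeps 80.
Round 2 (the retailer proposes): the supplier can get 80 next round, worth 0.87 × 80 = 69.6 now, so the retailer offers 69.6, keeping 10.4.
Round 1 (the supplier proposes): the retailer can get 10.4 next round, worth 0.55 × 10.4 = 5.72 now, so the supplier offers 5.72, keeping 74.28.

5.72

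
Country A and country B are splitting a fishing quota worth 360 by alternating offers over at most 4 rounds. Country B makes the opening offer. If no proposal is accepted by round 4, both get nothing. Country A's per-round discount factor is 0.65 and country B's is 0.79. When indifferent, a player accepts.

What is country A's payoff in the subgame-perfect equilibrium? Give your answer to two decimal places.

Round 4 (country A proposes): rejection yields 0 for country B; country A offers 0 and keeps 360.
Round 3 (country B proposes): country A can get 360 next round, worth 0.65 × 360 = 234 now. Country B offers 234 and keeps 360 − 234 = 126.
Round 2 (country A proposes): country B can get 126 next round, worth 0.79 × 126 = 99.54 now. Country A offers 99.54 and keeps 360 − 99.54 = 260.46.
Round 1 (country B proposes): country A can get 260.46 next round, worth 0.65 × 260.46 = 169.299 now, so country B offers 169.299, keeping 190.701.

169.30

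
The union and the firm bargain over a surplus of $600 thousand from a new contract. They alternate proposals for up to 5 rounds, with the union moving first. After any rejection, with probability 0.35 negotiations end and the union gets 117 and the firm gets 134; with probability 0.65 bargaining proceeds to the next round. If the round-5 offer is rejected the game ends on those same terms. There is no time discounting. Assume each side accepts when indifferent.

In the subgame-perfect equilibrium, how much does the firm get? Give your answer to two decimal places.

246.94

Round 5 (the union proposes): the firm gets 134 if talks fail, so the union offers 134 and keeps 466.
Round 4 (the firm proposes): rejecting gives the union an expected 0.65 × 466 + 0.35 × 117 = 343.85; the firm offers that and keeps 256.15.
Round 3 (the union proposes): rejecting gives the firm an expected 0.65 × 256.15 + 0.35 × 134 = 213.3975, so the union offers 213.3975, keeping 386.6025.
Round 2 (the firm proposes): rejecting gives the union an expected 0.65 × 386.6025 + 0.35 × 117 = 292.241625. The firm offers 292.241625 and keeps 600 − 292.241625 = 307.758375.
Round 1 (the union proposes): rejecting gives the firm an expected 0.65 × 307.758375 + 0.35 × 134 = 246.94294375; the union offers that and keeps 353.05705625.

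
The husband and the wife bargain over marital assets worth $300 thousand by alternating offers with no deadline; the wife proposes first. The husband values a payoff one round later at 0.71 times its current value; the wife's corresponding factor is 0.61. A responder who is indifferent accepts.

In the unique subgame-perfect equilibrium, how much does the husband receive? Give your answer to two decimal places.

In a stationary SPE each proposer offers the other exactly their discounted continuation value.
If the wife keeps x when proposing and the husband keeps y when proposing, then x = 300 − 0.71y and y = 300 − 0.61x.
Solving: x = 300(1 − 0.71) / (1 − 0.61·0.71) = 87 / 0.5669 ≈ 153.4662.
The husband gets 300 − 153.4662 ≈ 146.5338.

146.53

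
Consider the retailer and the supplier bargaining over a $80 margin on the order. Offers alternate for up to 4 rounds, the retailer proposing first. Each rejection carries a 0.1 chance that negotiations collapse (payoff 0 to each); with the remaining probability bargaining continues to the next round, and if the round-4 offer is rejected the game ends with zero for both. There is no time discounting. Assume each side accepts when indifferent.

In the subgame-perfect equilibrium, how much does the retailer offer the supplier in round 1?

65.52

Round 4 (the supplier proposes): the retailer will accept anything ≥ 0, so the supplier offers 0 and keeps 80.
Round 3 (the retailer proposes): rejecting gives the supplier an expected 0.9 × 80 = 72; the retailer offers that and keeps 8.
Round 2 (the supplier proposes): rejecting gives the retailer an expected 0.9 × 8 = 7.2. The supplier offers 7.2 and keeps 80 − 7.2 = 72.8.
Round 1 (the retailer proposes): rejecting gives the supplier an expected 0.9 × 72.8 = 65.52. The retailer offers 65.52 and keeps 80 − 65.52 = 14.48.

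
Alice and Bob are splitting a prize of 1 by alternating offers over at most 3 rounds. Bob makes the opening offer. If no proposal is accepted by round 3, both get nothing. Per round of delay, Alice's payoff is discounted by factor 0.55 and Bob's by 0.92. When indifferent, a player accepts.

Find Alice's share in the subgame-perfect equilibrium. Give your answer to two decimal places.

0.04

Round 3 (Bob proposes): rejection yields 0 for Alice; Bob offers 0 and keeps 1.
Round 2 (Alice proposes): Bob can get 1 next round, worth 0.92 × 1 = 0.92 now. Alice offers 0.92 and keeps 1 − 0.92 = 0.08.
Round 1 (Bob proposes): Alice can get 0.08 next round, worth 0.55 × 0.08 = 0.044 now, so Bob offers 0.044, keeping 0.956.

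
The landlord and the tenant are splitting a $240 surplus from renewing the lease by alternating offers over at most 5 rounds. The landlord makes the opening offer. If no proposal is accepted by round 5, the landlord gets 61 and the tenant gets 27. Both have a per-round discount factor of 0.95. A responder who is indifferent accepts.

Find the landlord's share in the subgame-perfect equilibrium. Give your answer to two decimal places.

Round 5 (the landlord proposes): the tenant gets 27 if talks fail, so the landlord offers 27 and keeps 213.
Round 4 (the tenant proposes): the landlord can get 213 next round, worth 0.95 × 213 = 202.35 now, so the tenant offers 202.35, keeping 37.65.
Round 3 (the landlord proposes): the tenant can get 37.65 next round, worth 0.95 × 37.65 = 35.7675 now. The landlord offers 35.7675 and keeps 240 − 35.7675 = 204.2325.
Round 2 (the tenant proposes): the landlord can get 204.2325 next round, worth 0.95 × 204.2325 = 194.020875 now. The tenant offers 194.020875 and keeps 240 − 194.020875 = 45.979125.
Round 1 (the landlord proposes): the tenant can get 45.979125 next round, worth 0.95 × 45.979125 = 43.68016875 now; the landlord offers that and keeps 196.31983125.

196.32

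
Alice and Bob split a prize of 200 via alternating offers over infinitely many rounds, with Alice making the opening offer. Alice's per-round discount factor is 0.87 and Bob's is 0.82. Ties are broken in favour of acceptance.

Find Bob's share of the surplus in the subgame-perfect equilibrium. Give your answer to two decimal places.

When Alice proposes, Bob accepts any offer worth at least 0.82 times what Bob would get by proposing next round; and vice versa.
This gives x = 200 − 0.82y and y = 200 − 0.87x, where x and y are each side's share when it proposes.
Hence (1 − 0.82·0.87)x = 200(1 − 0.82), i.e. 0.2866·x = 36.
x ≈ 125.6106; Bob's share is 200 − x ≈ 74.3894.

74.39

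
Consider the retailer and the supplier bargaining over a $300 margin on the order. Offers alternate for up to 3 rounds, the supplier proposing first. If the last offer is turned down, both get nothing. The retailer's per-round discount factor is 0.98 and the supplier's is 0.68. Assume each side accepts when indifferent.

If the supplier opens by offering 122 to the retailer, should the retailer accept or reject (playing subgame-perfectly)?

Accept

Round 3 (the supplier proposes): the retailer will accept anything ≥ 0, so the supplier offers 0 and keeps 300.
Round 2 (the retailer proposes): the supplier can get 300 next round, worth 0.68 × 300 = 204 now; the retailer offers that and keeps 96.
So by rejecting in round 1, the retailer gets 96 next round, worth 0.98 × 96 = 94.08 now.
Offer 122 ≥ 94.08, so the retailer accepts.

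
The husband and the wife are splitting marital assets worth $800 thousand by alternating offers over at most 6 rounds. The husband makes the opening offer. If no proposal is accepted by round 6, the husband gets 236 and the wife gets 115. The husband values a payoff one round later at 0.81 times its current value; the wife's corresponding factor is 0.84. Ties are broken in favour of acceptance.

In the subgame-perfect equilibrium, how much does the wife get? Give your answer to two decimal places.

Round 6 (the wife proposes): the husband gets 236 if talks fail, so the wife offers 236 and keeps 564.
Round 5 (the husband proposes): the wife can get 564 next round, worth 0.84 × 564 = 473.76 now. The husband offers 473.76 and keeps 800 − 473.76 = 326.24.
Round 4 (the wife proposes): the husband can get 326.24 next round, worth 0.81 × 326.24 = 264.2544 now, so the wife offers 264.2544, keeping 535.7456.
Round 3 (the husband proposes): the wife can get 535.7456 next round, worth 0.84 × 535.7456 = 450.026304 now, so the husband offers 450.026304, keeping 349.973696.
Round 2 (the wife proposes): the husband can get 349.973696 next round, worth 0.81 × 349.973696 = 283.47869376 now, so the wife offers 283.47869376, keeping 516.52130624.
Round 1 (the husband proposes): the wife can get 516.52130624 next round, worth 0.84 × 516.52130624 = 433.8778972416 now; the husband offers that and keeps 366.1221027584.

433.88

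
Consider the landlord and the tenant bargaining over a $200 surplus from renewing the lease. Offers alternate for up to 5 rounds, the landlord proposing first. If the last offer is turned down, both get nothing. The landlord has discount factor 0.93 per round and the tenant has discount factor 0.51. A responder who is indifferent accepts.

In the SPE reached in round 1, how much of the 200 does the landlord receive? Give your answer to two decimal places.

Solve by backward induction from round 5.
Round 5 (the landlord proposes): rejection yields 0 for the tenant; the landlord offers 0 and keeps 200.
Round 4 (the tenant proposes): the landlord can get 200 next round, worth 0.93 × 200 = 186 now, so the tenant offers 186, keeping 14.
Round 3 (the landlord proposes): the tenant can get 14 next round, worth 0.51 × 14 = 7.14 now, so the landlord offers 7.14, keeping 192.86.
Round 2 (the tenant proposes): the landlord can get 192.86 next round, worth 0.93 × 192.86 = 179.3598 now, so the tenant offers 179.3598, keeping 20.6402.
Round 1 (the landlord proposes): the tenant can get 20.6402 next round, worth 0.51 × 20.6402 = 10.526502 now, so the landlord offers 10.526502, keeping 189.473498.

189.47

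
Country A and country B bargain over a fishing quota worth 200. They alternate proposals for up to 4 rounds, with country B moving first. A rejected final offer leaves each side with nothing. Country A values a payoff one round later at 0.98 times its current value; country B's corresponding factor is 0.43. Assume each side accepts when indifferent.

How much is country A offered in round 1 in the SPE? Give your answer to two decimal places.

By backward induction:
Round 4 (country A proposes): country B will accept anything ≥ 0, so country A offers 0 and keeps 200.
Round 3 (country B proposes): country A can get 200 next round, worth 0.98 × 200 = 196 now. Country B offers 196 and keeps 200 − 196 = 4.
Round 2 (country A proposes): country B can get 4 next round, worth 0.43 × 4 = 1.72 now. Country A offers 1.72 and keeps 200 − 1.72 = 198.28.
Round 1 (country B proposes): country A can get 198.28 next round, worth 0.98 × 198.28 = 194.3144 now; country B offers that and keeps 5.6856.

194.31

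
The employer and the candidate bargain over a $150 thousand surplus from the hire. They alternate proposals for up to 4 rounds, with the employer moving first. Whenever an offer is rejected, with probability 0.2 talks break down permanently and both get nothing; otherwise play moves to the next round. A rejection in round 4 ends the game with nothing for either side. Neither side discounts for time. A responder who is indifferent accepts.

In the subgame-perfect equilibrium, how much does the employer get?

Round 4 (the candidate proposes): rejection yields 0 for the employer; the candidate offers 0 and keeps 150.
Round 3 (the employer proposes): rejecting gives the candidate an expected 0.8 × 150 = 120. The employer offers 120 and keeps 150 − 120 = 30.
Round 2 (the candidate proposes): rejecting gives the employer an expected 0.8 × 30 = 24, so the candidate offers 24, keeping 126.
Round 1 (the employer proposes): rejecting gives the candidate an expected 0.8 × 126 = 100.8; the employer offers that and keeps 49.2.

49.2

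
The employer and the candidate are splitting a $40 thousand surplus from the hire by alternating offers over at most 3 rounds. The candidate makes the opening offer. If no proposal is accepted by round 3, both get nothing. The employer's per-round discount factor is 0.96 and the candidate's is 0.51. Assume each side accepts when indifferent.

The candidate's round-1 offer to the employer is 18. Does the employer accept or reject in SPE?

Reject

Round 3 (the candidate proposes): the employer will accept anything ≥ 0, so the candidate offers 0 and keeps 40.
Round 2 (the employer proposes): the candidate can get 40 next round, worth 0.51 × 40 = 20.4 now; the employer offers that and keeps 19.6.
So by rejecting in round 1, the employer gets 19.6 next round, worth 0.96 × 19.6 = 18.816 now.
Offer 18 < 18.816, so the employer rejects.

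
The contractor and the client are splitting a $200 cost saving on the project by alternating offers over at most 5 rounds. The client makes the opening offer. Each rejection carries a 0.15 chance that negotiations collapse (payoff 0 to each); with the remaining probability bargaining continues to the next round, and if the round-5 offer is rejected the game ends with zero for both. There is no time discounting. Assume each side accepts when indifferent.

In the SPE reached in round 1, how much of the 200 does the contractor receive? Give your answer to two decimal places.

43.92

By backward induction:
Round 5 (the client proposes): rejection yields 0 for the contractor; the client offers 0 and keeps 200.
Round 4 (the contractor proposes): rejecting gives the client an expected 0.85 × 200 = 170; the contractor offers that and keeps 30.
Round 3 (the client proposes): rejecting gives the contractor an expected 0.85 × 30 = 25.5. The client offers 25.5 and keeps 200 − 25.5 = 174.5.
Round 2 (the contractor proposes): rejecting gives the client an expected 0.85 × 174.5 = 148.325. The contractor offers 148.325 and keeps 200 − 148.325 = 51.675.
Round 1 (the client proposes): rejecting gives the contractor an expected 0.85 × 51.675 = 43.92375; the client offers that and keeps 156.07625.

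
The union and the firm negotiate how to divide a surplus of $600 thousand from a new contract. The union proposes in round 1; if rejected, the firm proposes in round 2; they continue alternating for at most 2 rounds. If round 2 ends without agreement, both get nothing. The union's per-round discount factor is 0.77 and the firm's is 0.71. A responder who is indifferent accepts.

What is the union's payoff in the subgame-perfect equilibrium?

Solve by backward induction from round 2.
Round 2 (the firm proposes): rejection yields 0 for the union; the firm offers 0 and keeps 600.
Round 1 (the union proposes): the firm can get 600 next round, worth 0.71 × 600 = 426 now; the union offers that and keeps 174.

174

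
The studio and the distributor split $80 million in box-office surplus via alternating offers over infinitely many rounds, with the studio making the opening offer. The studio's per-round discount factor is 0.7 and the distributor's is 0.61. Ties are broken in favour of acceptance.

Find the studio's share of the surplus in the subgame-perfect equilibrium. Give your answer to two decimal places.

Let x be the studio's share when the studio proposes and y be the distributor's share when the distributor proposes.
The distributor accepts iff offered ≥ 0.61·y, so x = 80 − 0.61y. Symmetrically y = 80 − 0.7x.
Substituting: x = 80 − 0.61(80 − 0.7x), giving x(1 − 0.7·0.61) = 80(1 − 0.61).
So x = 80 × 0.39 / 0.573 ≈ 54.4503, and the distributor receives 80 − x ≈ 25.5497.

54.45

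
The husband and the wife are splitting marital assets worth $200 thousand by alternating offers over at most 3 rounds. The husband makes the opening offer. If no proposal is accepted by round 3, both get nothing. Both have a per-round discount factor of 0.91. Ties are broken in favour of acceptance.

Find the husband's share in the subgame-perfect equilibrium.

183.62

Round 3 (the husband proposes): the wife will accept anything ≥ 0, so the husband offers 0 and keeps 200.
Round 2 (the wife proposes): the husband can get 200 next round, worth 0.91 × 200 = 182 now, so the wife offers 182, keeping 18.
Round 1 (the husband proposes): the wife can get 18 next round, worth 0.91 × 18 = 16.38 now; the husband offers that and keeps 183.62.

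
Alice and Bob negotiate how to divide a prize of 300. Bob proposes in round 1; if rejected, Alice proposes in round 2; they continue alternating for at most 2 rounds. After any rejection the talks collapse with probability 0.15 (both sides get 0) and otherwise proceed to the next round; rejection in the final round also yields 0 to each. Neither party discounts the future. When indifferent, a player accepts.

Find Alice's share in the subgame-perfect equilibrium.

255

By backward induction:
Round 2 (Alice proposes): rejection yields 0 for Bob; Alice offers 0 and keeps 300.
Round 1 (Bob proposes): rejecting gives Alice an expected 0.85 × 300 = 255. Bob offers 255 and keeps 300 − 255 = 45.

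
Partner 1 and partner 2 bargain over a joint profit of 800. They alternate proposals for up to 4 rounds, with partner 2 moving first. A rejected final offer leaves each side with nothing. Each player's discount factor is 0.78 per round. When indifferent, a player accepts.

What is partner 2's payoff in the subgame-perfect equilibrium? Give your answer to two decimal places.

Round 4 (partner 1 proposes): rejection yields 0 for partner 2; partner 1 offers 0 and keeps 800.
Round 3 (partner 2 proposes): partner 1 can get 800 next round, worth 0.78 × 800 = 624 now. Partner 2 offers 624 and keeps 800 − 624 = 176.
Round 2 (partner 1 proposes): partner 2 can get 176 next round, worth 0.78 × 176 = 137.28 now; partner 1 offers that and keeps 662.72.
Round 1 (partner 2 proposes): partner 1 can get 662.72 next round, worth 0.78 × 662.72 = 516.9216 now, so partner 2 offers 516.9216, keeping 283.0784.

283.08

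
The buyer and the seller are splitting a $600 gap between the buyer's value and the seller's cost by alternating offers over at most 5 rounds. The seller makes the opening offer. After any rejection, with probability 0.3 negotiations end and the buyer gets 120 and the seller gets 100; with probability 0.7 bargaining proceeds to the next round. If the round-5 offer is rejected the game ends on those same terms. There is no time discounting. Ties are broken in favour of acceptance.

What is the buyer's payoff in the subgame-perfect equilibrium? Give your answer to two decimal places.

Round 5 (the seller proposes): the buyer gets 120 if talks fail, so the seller offers 120 and keeps 480.
Round 4 (the buyer proposes): rejecting gives the seller an expected 0.7 × 480 + 0.3 × 100 = 366, so the buyer offers 366, keeping 234.
Round 3 (the seller proposes): rejecting gives the buyer an expected 0.7 × 234 + 0.3 × 120 = 199.8; the seller offers that and keeps 400.2.
Round 2 (the buyer proposes): rejecting gives the seller an expected 0.7 × 400.2 + 0.3 × 100 = 310.14. The buyer offers 310.14 and keeps 600 − 310.14 = 289.86.
Round 1 (the seller proposes): rejecting gives the buyer an expected 0.7 × 289.86 + 0.3 × 120 = 238.902; the seller offers that and keeps 361.098.

238.90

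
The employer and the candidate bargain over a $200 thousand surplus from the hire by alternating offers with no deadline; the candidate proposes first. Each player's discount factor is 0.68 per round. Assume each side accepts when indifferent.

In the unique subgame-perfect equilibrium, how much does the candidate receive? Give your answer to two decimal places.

When the candidate proposes, the employer accepts any offer worth at least 0.68 times what the employer would get by proposing next round; and vice versa.
This gives x = 200 − 0.68y and y = 200 − 0.68x, where x and y are each side's share when it proposes.
Hence (1 − 0.68·0.68)x = 200(1 − 0.68), i.e. 0.5376·x = 64.
x ≈ 119.0476; the employer's share is 200 − x ≈ 80.9524.

119.05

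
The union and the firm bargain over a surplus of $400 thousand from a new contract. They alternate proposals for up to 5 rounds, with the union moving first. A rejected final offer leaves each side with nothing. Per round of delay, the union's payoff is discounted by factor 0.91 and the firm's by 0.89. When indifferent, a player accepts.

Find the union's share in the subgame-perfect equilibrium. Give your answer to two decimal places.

Work backward from the last round.
Round 5 (the union proposes): rejection yields 0 for the firm; the union offers 0 and keeps 400.
Round 4 (the firm proposes): the union can get 400 next round, worth 0.91 × 400 = 364 now; the firm offers that and keeps 36.
Round 3 (the union proposes): the firm can get 36 next round, worth 0.89 × 36 = 32.04 now; the union offers that and keeps 367.96.
Round 2 (the firm proposes): the union can get 367.96 next round, worth 0.91 × 367.96 = 334.8436 now; the firm offers that and keeps 65.1564.
Round 1 (the union proposes): the firm can get 65.1564 next round, worth 0.89 × 65.1564 = 57.989196 now. The union offers 57.989196 and keeps 400 − 57.989196 = 342.010804.

342.01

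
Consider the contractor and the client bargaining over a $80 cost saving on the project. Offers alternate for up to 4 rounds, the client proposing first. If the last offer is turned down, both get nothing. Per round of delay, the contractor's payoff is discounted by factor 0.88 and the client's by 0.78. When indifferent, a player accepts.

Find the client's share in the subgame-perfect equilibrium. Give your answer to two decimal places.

16.19

Round 4 (the contractor proposes): rejection yields 0 for the client; the contractor offers 0 and keeps 80.
Round 3 (the client proposes): the contractor can get 80 next round, worth 0.88 × 80 = 70.4 now. The client offers 70.4 and keeps 80 − 70.4 = 9.6.
Round 2 (the contractor proposes): the client can get 9.6 next round, worth 0.78 × 9.6 = 7.488 now, so the contractor offers 7.488, keeping 72.512.
Round 1 (the client proposes): the contractor can get 72.512 next round, worth 0.88 × 72.512 = 63.81056 now. The client offers 63.81056 and keeps 80 − 63.81056 = 16.18944.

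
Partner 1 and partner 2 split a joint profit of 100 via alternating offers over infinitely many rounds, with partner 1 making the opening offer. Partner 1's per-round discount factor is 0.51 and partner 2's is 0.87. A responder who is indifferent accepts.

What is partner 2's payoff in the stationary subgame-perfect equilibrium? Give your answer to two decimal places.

In a stationary SPE each proposer offers the other exactly their discounted continuation value.
If partner 1 keeps x when proposing and partner 2 keeps y when proposing, then x = 100 − 0.87y and y = 100 − 0.51x.
Solving: x = 100(1 − 0.87) / (1 − 0.51·0.87) = 13 / 0.5563 ≈ 23.3687.
Partner 2 gets 100 − 23.3687 ≈ 76.6313.

76.63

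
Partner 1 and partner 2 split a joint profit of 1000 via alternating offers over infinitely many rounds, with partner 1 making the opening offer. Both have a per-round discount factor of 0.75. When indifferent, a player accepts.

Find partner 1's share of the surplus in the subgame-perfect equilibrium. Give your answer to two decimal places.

In a stationary SPE each proposer offers the other exactly their discounted continuation value.
If partner 1 keeps x when proposing and partner 2 keeps y when proposing, then x = 1000 − 0.75y and y = 1000 − 0.75x.
Solving: x = 1000(1 − 0.75) / (1 − 0.75·0.75) = 250 / 0.4375 ≈ 571.4286.
Partner 2 gets 1000 − 571.4286 ≈ 428.5714.

571.43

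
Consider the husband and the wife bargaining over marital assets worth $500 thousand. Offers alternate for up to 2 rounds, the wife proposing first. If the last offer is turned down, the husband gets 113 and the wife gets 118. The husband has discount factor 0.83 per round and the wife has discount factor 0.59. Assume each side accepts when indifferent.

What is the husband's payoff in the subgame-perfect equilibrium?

Round 2 (the husband proposes): the wife gets 118 if talks fail, so the husband offers 118 and keeps 382.
Round 1 (the wife proposes): the husband can get 382 next round, worth 0.83 × 382 = 317.06 now. The wife offers 317.06 and keeps 500 − 317.06 = 182.94.

317.06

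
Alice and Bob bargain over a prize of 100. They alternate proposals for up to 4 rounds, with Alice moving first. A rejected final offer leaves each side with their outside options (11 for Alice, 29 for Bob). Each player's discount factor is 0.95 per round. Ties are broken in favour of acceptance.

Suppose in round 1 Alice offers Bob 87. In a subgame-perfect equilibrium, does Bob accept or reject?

Round 4 (Bob proposes): Alice gets 11 if talks fail, so Bob offers 11 and keeps 89.
Round 3 (Alice proposes): Bob can get 89 next round, worth 0.95 × 89 = 84.55 now, so Alice offers 84.55, keeping 15.45.
Round 2 (Bob proposes): Alice can get 15.45 next round, worth 0.95 × 15.45 = 14.6775 now, so Bob offers 14.6775, keeping 85.3225.
So by rejecting in round 1, Bob gets 85.3225 next round, worth 0.95 × 85.3225 = 81.056375 now.
Offer 87 ≥ 81.056375, so Bob accepts.

Accept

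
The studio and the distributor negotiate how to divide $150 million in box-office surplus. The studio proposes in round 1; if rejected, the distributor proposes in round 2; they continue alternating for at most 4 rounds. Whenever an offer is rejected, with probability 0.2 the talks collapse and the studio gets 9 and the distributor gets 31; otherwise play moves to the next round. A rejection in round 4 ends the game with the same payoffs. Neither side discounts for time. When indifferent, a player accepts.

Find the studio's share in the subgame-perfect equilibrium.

45.08

Round 4 (the distributor proposes): the studio gets 9 if talks fail, so the distributor offers 9 and keeps 141.
Round 3 (the studio proposes): rejecting gives the distributor an expected 0.8 × 141 + 0.2 × 31 = 119, so the studio offers 119, keeping 31.
Round 2 (the distributor proposes): rejecting gives the studio an expected 0.8 × 31 + 0.2 × 9 = 26.6. The distributor offers 26.6 and keeps 150 − 26.6 = 123.4.
Round 1 (the studio proposes): rejecting gives the distributor an expected 0.8 × 123.4 + 0.2 × 31 = 104.92; the studio offers that and keeps 45.08.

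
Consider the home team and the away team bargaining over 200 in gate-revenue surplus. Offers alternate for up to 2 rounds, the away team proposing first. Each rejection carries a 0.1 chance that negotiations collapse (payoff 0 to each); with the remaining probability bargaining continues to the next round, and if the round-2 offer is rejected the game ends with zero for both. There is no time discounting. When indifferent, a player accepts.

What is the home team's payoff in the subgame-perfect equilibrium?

180

By backward induction:
Round 2 (the home team proposes): rejection yields 0 for the away team; the home team offers 0 and keeps 200.
Round 1 (the away team proposes): rejecting gives the home team an expected 0.9 × 200 = 180. The away team offers 180 and keeps 200 − 180 = 20.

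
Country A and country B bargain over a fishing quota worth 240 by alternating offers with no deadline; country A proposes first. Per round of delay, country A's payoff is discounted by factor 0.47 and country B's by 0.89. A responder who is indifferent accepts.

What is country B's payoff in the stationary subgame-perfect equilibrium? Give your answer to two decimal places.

When country A proposes, country B accepts any offer worth at least 0.89 times what country B would get by proposing next round; and vice versa.
This gives x = 240 − 0.89y and y = 240 − 0.47x, where x and y are each side's share when it proposes.
Hence (1 − 0.89·0.47)x = 240(1 − 0.89), i.e. 0.5817·x = 26.4.
x ≈ 45.3842; country B's share is 240 − x ≈ 194.6158.

194.62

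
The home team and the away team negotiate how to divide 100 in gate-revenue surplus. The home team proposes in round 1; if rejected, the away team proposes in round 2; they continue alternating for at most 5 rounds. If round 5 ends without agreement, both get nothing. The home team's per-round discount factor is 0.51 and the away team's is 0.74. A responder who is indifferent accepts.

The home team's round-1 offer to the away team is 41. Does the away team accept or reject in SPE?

Reject

Round 5 (the home team proposes): rejection yields 0 for the away team; the home team offers 0 and keeps 100.
Round 4 (the away team proposes): the home team can get 100 next round, worth 0.51 × 100 = 51 now; the away team offers that and keeps 49.
Round 3 (the home team proposes): the away team can get 49 next round, worth 0.74 × 49 = 36.26 now. The home team offers 36.26 and keeps 100 − 36.26 = 63.74.
Round 2 (the away team proposes): the home team can get 63.74 next round, worth 0.51 × 63.74 = 32.5074 now. The away team offers 32.5074 and keeps 100 − 32.5074 = 67.4926.
So by rejecting in round 1, the away team gets 67.4926 next round, worth 0.74 × 67.4926 = 49.944524 now.
Offer 41 < 49.944524, so the away team rejects.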